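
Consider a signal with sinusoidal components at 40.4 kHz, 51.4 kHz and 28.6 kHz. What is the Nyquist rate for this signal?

102.8 kHz

Highest-frequency component: 51.4 kHz.
Nyquist rate = 2 × 51.4 kHz = 102.8 kHz.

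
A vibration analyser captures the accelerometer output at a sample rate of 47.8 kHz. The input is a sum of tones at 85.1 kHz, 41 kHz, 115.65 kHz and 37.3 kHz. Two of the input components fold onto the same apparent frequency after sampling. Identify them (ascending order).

37.3 kHz, 85.1 kHz

fs/2 = 23.9 kHz.
85.1 kHz mod fs = 37.3 kHz.
37.3 kHz > fs/2 = 23.9 kHz, folds to fs − 37.3 kHz = 10.5 kHz.
41 kHz > fs/2 = 23.9 kHz, folds to fs − 41 kHz = 6.8 kHz.
115.65 kHz mod fs = 20.05 kHz.
20.05 kHz ≤ fs/2 = 23.9 kHz, appears at 20.05 kHz.
37.3 kHz > fs/2 = 23.9 kHz, folds to fs − 37.3 kHz = 10.5 kHz.
37.3 kHz and 85.1 kHz both map to 10.5 kHz.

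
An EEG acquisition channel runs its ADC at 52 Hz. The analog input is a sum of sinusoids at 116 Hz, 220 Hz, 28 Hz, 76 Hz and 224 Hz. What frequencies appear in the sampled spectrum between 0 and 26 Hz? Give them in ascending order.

fs/2 = 26 Hz.
116 Hz mod fs = 12 Hz.
12 Hz ≤ fs/2 = 26 Hz, appears at 12 Hz.
220 Hz mod fs = 12 Hz.
12 Hz ≤ fs/2 = 26 Hz, appears at 12 Hz.
28 Hz > fs/2 = 26 Hz, folds to fs − 28 Hz = 24 Hz.
76 Hz mod fs = 24 Hz.
24 Hz ≤ fs/2 = 26 Hz, appears at 24 Hz.
224 Hz mod fs = 16 Hz.
16 Hz ≤ fs/2 = 26 Hz, appears at 16 Hz.
Distinct values: {12 Hz, 16 Hz, 24 Hz}.

12 Hz, 16 Hz, 24 Hz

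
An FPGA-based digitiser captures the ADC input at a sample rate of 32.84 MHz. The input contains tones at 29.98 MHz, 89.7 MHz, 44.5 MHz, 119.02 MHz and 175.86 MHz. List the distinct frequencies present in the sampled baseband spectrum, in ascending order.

2.86 MHz, 8.82 MHz, 11.66 MHz, 12.34 MHz

fs/2 = 16.42 MHz.
29.98 MHz > fs/2 = 16.42 MHz, folds to fs − 29.98 MHz = 2.86 MHz.
89.7 MHz mod fs = 24.02 MHz.
24.02 MHz > fs/2 = 16.42 MHz, folds to fs − 24.02 MHz = 8.82 MHz.
44.5 MHz mod fs = 11.66 MHz.
11.66 MHz ≤ fs/2 = 16.42 MHz, appears at 11.66 MHz.
119.02 MHz mod fs = 20.5 MHz.
20.5 MHz > fs/2 = 16.42 MHz, folds to fs − 20.5 MHz = 12.34 MHz.
175.86 MHz mod fs = 11.66 MHz.
11.66 MHz ≤ fs/2 = 16.42 MHz, appears at 11.66 MHz.
Distinct values: {2.86 MHz, 8.82 MHz, 11.66 MHz, 12.34 MHz}.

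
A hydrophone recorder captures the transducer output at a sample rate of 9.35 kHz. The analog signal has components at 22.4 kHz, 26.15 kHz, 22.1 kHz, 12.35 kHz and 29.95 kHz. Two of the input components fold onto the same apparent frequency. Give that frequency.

fs/2 = 4.675 kHz.
22.4 kHz mod fs = 3.7 kHz.
3.7 kHz ≤ fs/2 = 4.675 kHz, appears at 3.7 kHz.
26.15 kHz mod fs = 7.45 kHz.
7.45 kHz > fs/2 = 4.675 kHz, folds to fs − 7.45 kHz = 1.9 kHz.
22.1 kHz mod fs = 3.4 kHz.
3.4 kHz ≤ fs/2 = 4.675 kHz, appears at 3.4 kHz.
12.35 kHz mod fs = 3 kHz.
3 kHz ≤ fs/2 = 4.675 kHz, appears at 3 kHz.
29.95 kHz mod fs = 1.9 kHz.
1.9 kHz ≤ fs/2 = 4.675 kHz, appears at 1.9 kHz.
26.15 kHz and 29.95 kHz both map to 1.9 kHz.

1.9 kHz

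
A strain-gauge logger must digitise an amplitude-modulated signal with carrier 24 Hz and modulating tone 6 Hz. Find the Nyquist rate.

AM sidebands sit at fc ± fm = 18 Hz and 30 Hz.
Highest-frequency component: 30 Hz.
Nyquist rate = 2 × 30 Hz = 60 Hz.

60 Hz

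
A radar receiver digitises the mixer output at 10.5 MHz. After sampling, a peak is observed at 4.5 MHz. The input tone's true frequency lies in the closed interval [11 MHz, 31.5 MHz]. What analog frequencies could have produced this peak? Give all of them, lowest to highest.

Frequencies that alias to 4.5 MHz are k·fs ± 4.5 MHz for integer k ≥ 0.
k=0: 4.5 MHz.
k=1: 6 MHz, 15 MHz.
k=2: 16.5 MHz, 25.5 MHz.
k=3: 27 MHz, 36 MHz.
k=4: 37.5 MHz, 46.5 MHz.
Within [11 MHz, 31.5 MHz]: 15 MHz, 16.5 MHz, 25.5 MHz, 27 MHz.

15 MHz, 16.5 MHz, 25.5 MHz, 27 MHz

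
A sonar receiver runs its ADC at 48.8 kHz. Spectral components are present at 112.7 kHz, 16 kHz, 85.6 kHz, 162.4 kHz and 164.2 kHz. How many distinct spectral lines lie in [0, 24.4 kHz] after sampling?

fs/2 = 24.4 kHz.
112.7 kHz mod fs = 15.1 kHz.
15.1 kHz ≤ fs/2 = 24.4 kHz, appears at 15.1 kHz.
16 kHz ≤ fs/2 = 24.4 kHz, passes unchanged.
85.6 kHz mod fs = 36.8 kHz.
36.8 kHz > fs/2 = 24.4 kHz, folds to fs − 36.8 kHz = 12 kHz.
162.4 kHz mod fs = 16 kHz.
16 kHz ≤ fs/2 = 24.4 kHz, appears at 16 kHz.
164.2 kHz mod fs = 17.8 kHz.
17.8 kHz ≤ fs/2 = 24.4 kHz, appears at 17.8 kHz.
Distinct values: {12 kHz, 15.1 kHz, 16 kHz, 17.8 kHz} → 4.

4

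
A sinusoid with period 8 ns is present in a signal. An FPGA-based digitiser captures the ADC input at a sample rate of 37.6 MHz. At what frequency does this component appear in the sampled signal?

12.2 MHz

T = 8 ns → f = 1/T = 125 MHz.
125 MHz mod fs = 12.2 MHz.
12.2 MHz ≤ fs/2 = 18.8 MHz, appears at 12.2 MHz.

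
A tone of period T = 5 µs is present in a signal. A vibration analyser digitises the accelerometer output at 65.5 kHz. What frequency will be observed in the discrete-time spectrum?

3.5 kHz

T = 5 µs → f = 1/T = 200 kHz.
200 kHz mod fs = 3.5 kHz.
3.5 kHz ≤ fs/2 = 32.75 kHz, appears at 3.5 kHz.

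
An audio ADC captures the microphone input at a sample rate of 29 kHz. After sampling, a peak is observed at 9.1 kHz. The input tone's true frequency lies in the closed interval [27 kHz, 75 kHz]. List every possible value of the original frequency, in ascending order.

38.1 kHz, 48.9 kHz, 67.1 kHz

Frequencies that alias to 9.1 kHz are k·fs ± 9.1 kHz for integer k ≥ 0.
k=0: 9.1 kHz.
k=1: 19.9 kHz, 38.1 kHz.
k=2: 48.9 kHz, 67.1 kHz.
k=3: 77.9 kHz, 96.1 kHz.
Within [27 kHz, 75 kHz]: 38.1 kHz, 48.9 kHz, 67.1 kHz.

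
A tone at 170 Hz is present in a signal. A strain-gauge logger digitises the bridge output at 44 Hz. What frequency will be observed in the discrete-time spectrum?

6 Hz

170 Hz mod fs = 38 Hz.
38 Hz > fs/2 = 22 Hz, folds to fs − 38 Hz = 6 Hz.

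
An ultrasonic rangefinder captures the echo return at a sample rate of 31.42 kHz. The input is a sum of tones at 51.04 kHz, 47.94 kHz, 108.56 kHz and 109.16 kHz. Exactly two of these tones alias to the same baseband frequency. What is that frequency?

fs/2 = 15.71 kHz.
51.04 kHz mod fs = 19.62 kHz.
19.62 kHz > fs/2 = 15.71 kHz, folds to fs − 19.62 kHz = 11.8 kHz.
47.94 kHz mod fs = 16.52 kHz.
16.52 kHz > fs/2 = 15.71 kHz, folds to fs − 16.52 kHz = 14.9 kHz.
108.56 kHz mod fs = 14.3 kHz.
14.3 kHz ≤ fs/2 = 15.71 kHz, appears at 14.3 kHz.
109.16 kHz mod fs = 14.9 kHz.
14.9 kHz ≤ fs/2 = 15.71 kHz, appears at 14.9 kHz.
47.94 kHz and 109.16 kHz both map to 14.9 kHz.

14.9 kHz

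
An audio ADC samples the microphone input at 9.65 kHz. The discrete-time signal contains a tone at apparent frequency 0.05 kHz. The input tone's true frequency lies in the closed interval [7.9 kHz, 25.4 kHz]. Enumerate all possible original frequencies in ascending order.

Frequencies that alias to 0.05 kHz are k·fs ± 0.05 kHz for integer k ≥ 0.
k=0: 0.05 kHz.
k=1: 9.6 kHz, 9.7 kHz.
k=2: 19.25 kHz, 19.35 kHz.
k=3: 28.9 kHz, 29 kHz.
Within [7.9 kHz, 25.4 kHz]: 9.6 kHz, 9.7 kHz, 19.25 kHz, 19.35 kHz.

9.6 kHz, 9.7 kHz, 19.25 kHz, 19.35 kHz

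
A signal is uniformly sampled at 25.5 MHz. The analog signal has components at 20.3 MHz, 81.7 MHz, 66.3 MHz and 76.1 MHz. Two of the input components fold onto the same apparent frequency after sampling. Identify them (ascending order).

fs/2 = 12.75 MHz.
20.3 MHz > fs/2 = 12.75 MHz, folds to fs − 20.3 MHz = 5.2 MHz.
81.7 MHz mod fs = 5.2 MHz.
5.2 MHz ≤ fs/2 = 12.75 MHz, appears at 5.2 MHz.
66.3 MHz mod fs = 15.3 MHz.
15.3 MHz > fs/2 = 12.75 MHz, folds to fs − 15.3 MHz = 10.2 MHz.
76.1 MHz mod fs = 25.1 MHz.
25.1 MHz > fs/2 = 12.75 MHz, folds to fs − 25.1 MHz = 0.4 MHz.
20.3 MHz and 81.7 MHz both map to 5.2 MHz.

20.3 MHz, 81.7 MHz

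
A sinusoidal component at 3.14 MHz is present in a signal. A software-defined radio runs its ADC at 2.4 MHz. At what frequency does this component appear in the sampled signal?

3.14 MHz mod fs = 0.74 MHz.
0.74 MHz ≤ fs/2 = 1.2 MHz, appears at 0.74 MHz.

0.74 MHz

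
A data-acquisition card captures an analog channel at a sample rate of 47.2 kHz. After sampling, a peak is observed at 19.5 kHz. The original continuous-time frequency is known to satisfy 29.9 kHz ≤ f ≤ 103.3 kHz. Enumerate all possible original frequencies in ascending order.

Frequencies that alias to 19.5 kHz are k·fs ± 19.5 kHz for integer k ≥ 0.
k=0: 19.5 kHz.
k=1: 27.7 kHz, 66.7 kHz.
k=2: 74.9 kHz, 113.9 kHz.
k=3: 122.1 kHz, 161.1 kHz.
Within [29.9 kHz, 103.3 kHz]: 66.7 kHz, 74.9 kHz.

66.7 kHz, 74.9 kHz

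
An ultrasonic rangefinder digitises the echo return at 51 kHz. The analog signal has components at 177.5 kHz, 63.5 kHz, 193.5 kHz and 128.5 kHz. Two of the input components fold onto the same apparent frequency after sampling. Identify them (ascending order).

128.5 kHz, 177.5 kHz

fs/2 = 25.5 kHz.
177.5 kHz mod fs = 24.5 kHz.
24.5 kHz ≤ fs/2 = 25.5 kHz, appears at 24.5 kHz.
63.5 kHz mod fs = 12.5 kHz.
12.5 kHz ≤ fs/2 = 25.5 kHz, appears at 12.5 kHz.
193.5 kHz mod fs = 40.5 kHz.
40.5 kHz > fs/2 = 25.5 kHz, folds to fs − 40.5 kHz = 10.5 kHz.
128.5 kHz mod fs = 26.5 kHz.
26.5 kHz > fs/2 = 25.5 kHz, folds to fs − 26.5 kHz = 24.5 kHz.
128.5 kHz and 177.5 kHz both map to 24.5 kHz.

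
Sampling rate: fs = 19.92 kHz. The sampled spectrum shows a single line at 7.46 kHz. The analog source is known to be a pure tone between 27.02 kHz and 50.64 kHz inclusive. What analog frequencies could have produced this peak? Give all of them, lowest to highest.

27.38 kHz, 32.38 kHz, 47.3 kHz

Frequencies that alias to 7.46 kHz are k·fs ± 7.46 kHz for integer k ≥ 0.
k=0: 7.46 kHz.
k=1: 12.46 kHz, 27.38 kHz.
k=2: 32.38 kHz, 47.3 kHz.
k=3: 52.3 kHz, 67.22 kHz.
Within [27.02 kHz, 50.64 kHz]: 27.38 kHz, 32.38 kHz, 47.3 kHz.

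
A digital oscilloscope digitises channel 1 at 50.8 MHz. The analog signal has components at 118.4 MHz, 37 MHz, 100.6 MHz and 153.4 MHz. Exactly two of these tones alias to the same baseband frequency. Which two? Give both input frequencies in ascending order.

fs/2 = 25.4 MHz.
118.4 MHz mod fs = 16.8 MHz.
16.8 MHz ≤ fs/2 = 25.4 MHz, appears at 16.8 MHz.
37 MHz > fs/2 = 25.4 MHz, folds to fs − 37 MHz = 13.8 MHz.
100.6 MHz mod fs = 49.8 MHz.
49.8 MHz > fs/2 = 25.4 MHz, folds to fs − 49.8 MHz = 1 MHz.
153.4 MHz mod fs = 1 MHz.
1 MHz ≤ fs/2 = 25.4 MHz, appears at 1 MHz.
100.6 MHz and 153.4 MHz both map to 1 MHz.

100.6 MHz, 153.4 MHz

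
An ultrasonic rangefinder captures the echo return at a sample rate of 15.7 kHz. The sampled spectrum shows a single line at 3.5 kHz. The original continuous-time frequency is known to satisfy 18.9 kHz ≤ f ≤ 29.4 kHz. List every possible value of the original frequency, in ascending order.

Frequencies that alias to 3.5 kHz are k·fs ± 3.5 kHz for integer k ≥ 0.
k=0: 3.5 kHz.
k=1: 12.2 kHz, 19.2 kHz.
k=2: 27.9 kHz, 34.9 kHz.
k=3: 43.6 kHz, 50.6 kHz.
Within [18.9 kHz, 29.4 kHz]: 19.2 kHz, 27.9 kHz.

19.2 kHz, 27.9 kHz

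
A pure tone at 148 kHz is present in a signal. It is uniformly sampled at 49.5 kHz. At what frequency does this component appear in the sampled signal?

0.5 kHz

148 kHz mod fs = 49 kHz.
49 kHz > fs/2 = 24.75 kHz, folds to fs − 49 kHz = 0.5 kHz.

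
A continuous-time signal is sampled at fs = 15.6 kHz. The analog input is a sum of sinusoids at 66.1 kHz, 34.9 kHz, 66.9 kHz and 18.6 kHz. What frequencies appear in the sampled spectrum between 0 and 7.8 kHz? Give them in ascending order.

fs/2 = 7.8 kHz.
66.1 kHz mod fs = 3.7 kHz.
3.7 kHz ≤ fs/2 = 7.8 kHz, appears at 3.7 kHz.
34.9 kHz mod fs = 3.7 kHz.
3.7 kHz ≤ fs/2 = 7.8 kHz, appears at 3.7 kHz.
66.9 kHz mod fs = 4.5 kHz.
4.5 kHz ≤ fs/2 = 7.8 kHz, appears at 4.5 kHz.
18.6 kHz mod fs = 3 kHz.
3 kHz ≤ fs/2 = 7.8 kHz, appears at 3 kHz.
Distinct values: {3 kHz, 3.7 kHz, 4.5 kHz}.

3 kHz, 3.7 kHz, 4.5 kHz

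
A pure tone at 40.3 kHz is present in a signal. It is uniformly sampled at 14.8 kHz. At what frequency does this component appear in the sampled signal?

40.3 kHz mod fs = 10.7 kHz.
10.7 kHz > fs/2 = 7.4 kHz, folds to fs − 10.7 kHz = 4.1 kHz.

4.1 kHz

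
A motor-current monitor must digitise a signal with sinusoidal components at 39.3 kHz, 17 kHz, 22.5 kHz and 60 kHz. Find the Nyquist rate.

Highest-frequency component: 60 kHz.
Nyquist rate = 2 × 60 kHz = 120 kHz.

120 kHz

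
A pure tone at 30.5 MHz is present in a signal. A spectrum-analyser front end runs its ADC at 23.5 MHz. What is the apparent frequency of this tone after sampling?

30.5 MHz mod fs = 7 MHz.
7 MHz ≤ fs/2 = 11.75 MHz, appears at 7 MHz.

7 MHz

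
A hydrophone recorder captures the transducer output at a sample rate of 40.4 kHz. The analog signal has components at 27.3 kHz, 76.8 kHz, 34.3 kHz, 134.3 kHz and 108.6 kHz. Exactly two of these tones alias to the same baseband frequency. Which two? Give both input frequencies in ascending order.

fs/2 = 20.2 kHz.
27.3 kHz > fs/2 = 20.2 kHz, folds to fs − 27.3 kHz = 13.1 kHz.
76.8 kHz mod fs = 36.4 kHz.
36.4 kHz > fs/2 = 20.2 kHz, folds to fs − 36.4 kHz = 4 kHz.
34.3 kHz > fs/2 = 20.2 kHz, folds to fs − 34.3 kHz = 6.1 kHz.
134.3 kHz mod fs = 13.1 kHz.
13.1 kHz ≤ fs/2 = 20.2 kHz, appears at 13.1 kHz.
108.6 kHz mod fs = 27.8 kHz.
27.8 kHz > fs/2 = 20.2 kHz, folds to fs − 27.8 kHz = 12.6 kHz.
27.3 kHz and 134.3 kHz both map to 13.1 kHz.

27.3 kHz, 134.3 kHz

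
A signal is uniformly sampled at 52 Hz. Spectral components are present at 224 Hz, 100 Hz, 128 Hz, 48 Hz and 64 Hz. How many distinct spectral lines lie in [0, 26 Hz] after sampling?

4

fs/2 = 26 Hz.
224 Hz mod fs = 16 Hz.
16 Hz ≤ fs/2 = 26 Hz, appears at 16 Hz.
100 Hz mod fs = 48 Hz.
48 Hz > fs/2 = 26 Hz, folds to fs − 48 Hz = 4 Hz.
128 Hz mod fs = 24 Hz.
24 Hz ≤ fs/2 = 26 Hz, appears at 24 Hz.
48 Hz > fs/2 = 26 Hz, folds to fs − 48 Hz = 4 Hz.
64 Hz mod fs = 12 Hz.
12 Hz ≤ fs/2 = 26 Hz, appears at 12 Hz.
Distinct values: {4 Hz, 12 Hz, 16 Hz, 24 Hz} → 4.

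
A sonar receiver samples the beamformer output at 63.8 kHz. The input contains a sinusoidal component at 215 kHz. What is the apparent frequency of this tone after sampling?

215 kHz mod fs = 23.6 kHz.
23.6 kHz ≤ fs/2 = 31.9 kHz, appears at 23.6 kHz.

23.6 kHz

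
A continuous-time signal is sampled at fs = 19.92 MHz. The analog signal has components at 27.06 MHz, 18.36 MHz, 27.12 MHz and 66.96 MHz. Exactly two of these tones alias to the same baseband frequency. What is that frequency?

fs/2 = 9.96 MHz.
27.06 MHz mod fs = 7.14 MHz.
7.14 MHz ≤ fs/2 = 9.96 MHz, appears at 7.14 MHz.
18.36 MHz > fs/2 = 9.96 MHz, folds to fs − 18.36 MHz = 1.56 MHz.
27.12 MHz mod fs = 7.2 MHz.
7.2 MHz ≤ fs/2 = 9.96 MHz, appears at 7.2 MHz.
66.96 MHz mod fs = 7.2 MHz.
7.2 MHz ≤ fs/2 = 9.96 MHz, appears at 7.2 MHz.
27.12 MHz and 66.96 MHz both map to 7.2 MHz.

7.2 MHz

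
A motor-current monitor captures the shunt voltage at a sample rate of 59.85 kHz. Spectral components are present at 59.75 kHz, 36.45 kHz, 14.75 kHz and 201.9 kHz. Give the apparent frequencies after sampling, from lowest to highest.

fs/2 = 29.925 kHz.
59.75 kHz > fs/2 = 29.925 kHz, folds to fs − 59.75 kHz = 0.1 kHz.
36.45 kHz > fs/2 = 29.925 kHz, folds to fs − 36.45 kHz = 23.4 kHz.
14.75 kHz ≤ fs/2 = 29.925 kHz, passes unchanged.
201.9 kHz mod fs = 22.35 kHz.
22.35 kHz ≤ fs/2 = 29.925 kHz, appears at 22.35 kHz.
Distinct values: {0.1 kHz, 14.75 kHz, 22.35 kHz, 23.4 kHz}.

0.1 kHz, 14.75 kHz, 22.35 kHz, 23.4 kHz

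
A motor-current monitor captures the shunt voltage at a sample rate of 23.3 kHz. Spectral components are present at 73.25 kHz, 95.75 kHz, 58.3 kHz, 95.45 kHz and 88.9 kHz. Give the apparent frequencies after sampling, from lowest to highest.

2.25 kHz, 2.55 kHz, 3.35 kHz, 4.3 kHz, 11.6 kHz

fs/2 = 11.65 kHz.
73.25 kHz mod fs = 3.35 kHz.
3.35 kHz ≤ fs/2 = 11.65 kHz, appears at 3.35 kHz.
95.75 kHz mod fs = 2.55 kHz.
2.55 kHz ≤ fs/2 = 11.65 kHz, appears at 2.55 kHz.
58.3 kHz mod fs = 11.7 kHz.
11.7 kHz > fs/2 = 11.65 kHz, folds to fs − 11.7 kHz = 11.6 kHz.
95.45 kHz mod fs = 2.25 kHz.
2.25 kHz ≤ fs/2 = 11.65 kHz, appears at 2.25 kHz.
88.9 kHz mod fs = 19 kHz.
19 kHz > fs/2 = 11.65 kHz, folds to fs − 19 kHz = 4.3 kHz.
Distinct values: {2.25 kHz, 2.55 kHz, 3.35 kHz, 4.3 kHz, 11.6 kHz}.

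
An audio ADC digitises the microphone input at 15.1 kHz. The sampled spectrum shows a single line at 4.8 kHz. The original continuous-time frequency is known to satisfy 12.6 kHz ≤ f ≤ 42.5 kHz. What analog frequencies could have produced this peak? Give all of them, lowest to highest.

19.9 kHz, 25.4 kHz, 35 kHz, 40.5 kHz

Frequencies that alias to 4.8 kHz are k·fs ± 4.8 kHz for integer k ≥ 0.
k=0: 4.8 kHz.
k=1: 10.3 kHz, 19.9 kHz.
k=2: 25.4 kHz, 35 kHz.
k=3: 40.5 kHz, 50.1 kHz.
k=4: 55.6 kHz, 65.2 kHz.
Within [12.6 kHz, 42.5 kHz]: 19.9 kHz, 25.4 kHz, 35 kHz, 40.5 kHz.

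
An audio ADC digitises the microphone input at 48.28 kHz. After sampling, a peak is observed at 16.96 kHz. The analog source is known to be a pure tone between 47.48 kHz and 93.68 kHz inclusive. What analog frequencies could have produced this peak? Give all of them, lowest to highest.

65.24 kHz, 79.6 kHz

Frequencies that alias to 16.96 kHz are k·fs ± 16.96 kHz for integer k ≥ 0.
k=0: 16.96 kHz.
k=1: 31.32 kHz, 65.24 kHz.
k=2: 79.6 kHz, 113.52 kHz.
k=3: 127.88 kHz, 161.8 kHz.
Within [47.48 kHz, 93.68 kHz]: 65.24 kHz, 79.6 kHz.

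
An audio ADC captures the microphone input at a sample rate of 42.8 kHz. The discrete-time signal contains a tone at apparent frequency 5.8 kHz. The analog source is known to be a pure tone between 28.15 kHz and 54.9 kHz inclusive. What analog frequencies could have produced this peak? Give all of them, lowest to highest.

37 kHz, 48.6 kHz

Frequencies that alias to 5.8 kHz are k·fs ± 5.8 kHz for integer k ≥ 0.
k=0: 5.8 kHz.
k=1: 37 kHz, 48.6 kHz.
k=2: 79.8 kHz, 91.4 kHz.
Within [28.15 kHz, 54.9 kHz]: 37 kHz, 48.6 kHz.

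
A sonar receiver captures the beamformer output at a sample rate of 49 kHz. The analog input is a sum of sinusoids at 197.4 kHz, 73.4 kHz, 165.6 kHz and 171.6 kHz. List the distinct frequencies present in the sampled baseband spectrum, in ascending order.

1.4 kHz, 18.6 kHz, 24.4 kHz

fs/2 = 24.5 kHz.
197.4 kHz mod fs = 1.4 kHz.
1.4 kHz ≤ fs/2 = 24.5 kHz, appears at 1.4 kHz.
73.4 kHz mod fs = 24.4 kHz.
24.4 kHz ≤ fs/2 = 24.5 kHz, appears at 24.4 kHz.
165.6 kHz mod fs = 18.6 kHz.
18.6 kHz ≤ fs/2 = 24.5 kHz, appears at 18.6 kHz.
171.6 kHz mod fs = 24.6 kHz.
24.6 kHz > fs/2 = 24.5 kHz, folds to fs − 24.6 kHz = 24.4 kHz.
Distinct values: {1.4 kHz, 18.6 kHz, 24.4 kHz}.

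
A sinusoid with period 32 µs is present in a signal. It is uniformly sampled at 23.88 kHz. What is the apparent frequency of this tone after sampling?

7.37 kHz

T = 32 µs → f = 1/T = 31.25 kHz.
31.25 kHz mod fs = 7.37 kHz.
7.37 kHz ≤ fs/2 = 11.94 kHz, appears at 7.37 kHz.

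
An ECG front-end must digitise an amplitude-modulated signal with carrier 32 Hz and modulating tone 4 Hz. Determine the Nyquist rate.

72 Hz

AM sidebands sit at fc ± fm = 28 Hz and 36 Hz.
Highest-frequency component: 36 Hz.
Nyquist rate = 2 × 36 Hz = 72 Hz.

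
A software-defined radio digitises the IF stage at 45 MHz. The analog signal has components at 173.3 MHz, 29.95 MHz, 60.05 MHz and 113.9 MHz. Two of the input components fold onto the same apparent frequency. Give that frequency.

fs/2 = 22.5 MHz.
173.3 MHz mod fs = 38.3 MHz.
38.3 MHz > fs/2 = 22.5 MHz, folds to fs − 38.3 MHz = 6.7 MHz.
29.95 MHz > fs/2 = 22.5 MHz, folds to fs − 29.95 MHz = 15.05 MHz.
60.05 MHz mod fs = 15.05 MHz.
15.05 MHz ≤ fs/2 = 22.5 MHz, appears at 15.05 MHz.
113.9 MHz mod fs = 23.9 MHz.
23.9 MHz > fs/2 = 22.5 MHz, folds to fs − 23.9 MHz = 21.1 MHz.
29.95 MHz and 60.05 MHz both map to 15.05 MHz.

15.05 MHz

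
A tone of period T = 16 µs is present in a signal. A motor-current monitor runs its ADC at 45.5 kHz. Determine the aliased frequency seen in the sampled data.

17 kHz

T = 16 µs → f = 1/T = 62.5 kHz.
62.5 kHz mod fs = 17 kHz.
17 kHz ≤ fs/2 = 22.75 kHz, appears at 17 kHz.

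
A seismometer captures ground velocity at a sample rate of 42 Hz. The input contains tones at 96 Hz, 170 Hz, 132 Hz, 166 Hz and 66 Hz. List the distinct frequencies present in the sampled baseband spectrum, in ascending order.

fs/2 = 21 Hz.
96 Hz mod fs = 12 Hz.
12 Hz ≤ fs/2 = 21 Hz, appears at 12 Hz.
170 Hz mod fs = 2 Hz.
2 Hz ≤ fs/2 = 21 Hz, appears at 2 Hz.
132 Hz mod fs = 6 Hz.
6 Hz ≤ fs/2 = 21 Hz, appears at 6 Hz.
166 Hz mod fs = 40 Hz.
40 Hz > fs/2 = 21 Hz, folds to fs − 40 Hz = 2 Hz.
66 Hz mod fs = 24 Hz.
24 Hz > fs/2 = 21 Hz, folds to fs − 24 Hz = 18 Hz.
Distinct values: {2 Hz, 6 Hz, 12 Hz, 18 Hz}.

2 Hz, 6 Hz, 12 Hz, 18 Hz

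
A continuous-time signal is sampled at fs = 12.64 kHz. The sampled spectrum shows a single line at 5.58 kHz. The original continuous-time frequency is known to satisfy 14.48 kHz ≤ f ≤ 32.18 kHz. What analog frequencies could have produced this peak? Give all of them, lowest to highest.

18.22 kHz, 19.7 kHz, 30.86 kHz

Frequencies that alias to 5.58 kHz are k·fs ± 5.58 kHz for integer k ≥ 0.
k=0: 5.58 kHz.
k=1: 7.06 kHz, 18.22 kHz.
k=2: 19.7 kHz, 30.86 kHz.
k=3: 32.34 kHz, 43.5 kHz.
Within [14.48 kHz, 32.18 kHz]: 18.22 kHz, 19.7 kHz, 30.86 kHz.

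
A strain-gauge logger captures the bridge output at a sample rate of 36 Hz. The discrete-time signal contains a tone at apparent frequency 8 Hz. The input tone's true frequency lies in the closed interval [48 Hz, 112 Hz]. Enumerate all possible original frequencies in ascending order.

Frequencies that alias to 8 Hz are k·fs ± 8 Hz for integer k ≥ 0.
k=0: 8 Hz.
k=1: 28 Hz, 44 Hz.
k=2: 64 Hz, 80 Hz.
k=3: 100 Hz, 116 Hz.
k=4: 136 Hz, 152 Hz.
Within [48 Hz, 112 Hz]: 64 Hz, 80 Hz, 100 Hz.

64 Hz, 80 Hz, 100 Hz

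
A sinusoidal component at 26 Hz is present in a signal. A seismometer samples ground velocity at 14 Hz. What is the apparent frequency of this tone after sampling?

26 Hz mod fs = 12 Hz.
12 Hz > fs/2 = 7 Hz, folds to fs − 12 Hz = 2 Hz.

2 Hz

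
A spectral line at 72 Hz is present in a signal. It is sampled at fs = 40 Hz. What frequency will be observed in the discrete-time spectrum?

8 Hz

72 Hz mod fs = 32 Hz.
32 Hz > fs/2 = 20 Hz, folds to fs − 32 Hz = 8 Hz.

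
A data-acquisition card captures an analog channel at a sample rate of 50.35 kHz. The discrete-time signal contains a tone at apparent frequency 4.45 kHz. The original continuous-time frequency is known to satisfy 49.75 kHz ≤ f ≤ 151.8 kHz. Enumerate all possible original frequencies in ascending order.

Frequencies that alias to 4.45 kHz are k·fs ± 4.45 kHz for integer k ≥ 0.
k=0: 4.45 kHz.
k=1: 45.9 kHz, 54.8 kHz.
k=2: 96.25 kHz, 105.15 kHz.
k=3: 146.6 kHz, 155.5 kHz.
k=4: 196.95 kHz, 205.85 kHz.
Within [49.75 kHz, 151.8 kHz]: 54.8 kHz, 96.25 kHz, 105.15 kHz, 146.6 kHz.

54.8 kHz, 96.25 kHz, 105.15 kHz, 146.6 kHz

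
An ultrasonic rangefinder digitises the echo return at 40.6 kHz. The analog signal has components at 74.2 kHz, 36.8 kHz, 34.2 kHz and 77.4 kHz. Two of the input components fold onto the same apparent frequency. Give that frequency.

3.8 kHz

fs/2 = 20.3 kHz.
74.2 kHz mod fs = 33.6 kHz.
33.6 kHz > fs/2 = 20.3 kHz, folds to fs − 33.6 kHz = 7 kHz.
36.8 kHz > fs/2 = 20.3 kHz, folds to fs − 36.8 kHz = 3.8 kHz.
34.2 kHz > fs/2 = 20.3 kHz, folds to fs − 34.2 kHz = 6.4 kHz.
77.4 kHz mod fs = 36.8 kHz.
36.8 kHz > fs/2 = 20.3 kHz, folds to fs − 36.8 kHz = 3.8 kHz.
36.8 kHz and 77.4 kHz both map to 3.8 kHz.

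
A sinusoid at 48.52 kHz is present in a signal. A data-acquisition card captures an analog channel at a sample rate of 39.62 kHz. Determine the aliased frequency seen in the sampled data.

48.52 kHz mod fs = 8.9 kHz.
8.9 kHz ≤ fs/2 = 19.81 kHz, appears at 8.9 kHz.

8.9 kHz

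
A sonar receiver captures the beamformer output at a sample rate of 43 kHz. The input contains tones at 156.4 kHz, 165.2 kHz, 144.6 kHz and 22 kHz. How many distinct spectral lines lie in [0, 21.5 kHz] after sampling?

fs/2 = 21.5 kHz.
156.4 kHz mod fs = 27.4 kHz.
27.4 kHz > fs/2 = 21.5 kHz, folds to fs − 27.4 kHz = 15.6 kHz.
165.2 kHz mod fs = 36.2 kHz.
36.2 kHz > fs/2 = 21.5 kHz, folds to fs − 36.2 kHz = 6.8 kHz.
144.6 kHz mod fs = 15.6 kHz.
15.6 kHz ≤ fs/2 = 21.5 kHz, appears at 15.6 kHz.
22 kHz > fs/2 = 21.5 kHz, folds to fs − 22 kHz = 21 kHz.
Distinct values: {6.8 kHz, 15.6 kHz, 21 kHz} → 3.

3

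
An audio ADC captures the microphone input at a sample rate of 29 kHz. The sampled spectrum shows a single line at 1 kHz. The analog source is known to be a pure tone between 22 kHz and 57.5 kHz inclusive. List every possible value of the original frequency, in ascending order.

Frequencies that alias to 1 kHz are k·fs ± 1 kHz for integer k ≥ 0.
k=0: 1 kHz.
k=1: 28 kHz, 30 kHz.
k=2: 57 kHz, 59 kHz.
k=3: 86 kHz, 88 kHz.
Within [22 kHz, 57.5 kHz]: 28 kHz, 30 kHz, 57 kHz.

28 kHz, 30 kHz, 57 kHz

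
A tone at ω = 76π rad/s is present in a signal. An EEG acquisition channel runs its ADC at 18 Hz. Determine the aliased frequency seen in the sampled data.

ω = 76π rad/s → f = ω/(2π) = 38 Hz.
38 Hz mod fs = 2 Hz.
2 Hz ≤ fs/2 = 9 Hz, appears at 2 Hz.

2 Hz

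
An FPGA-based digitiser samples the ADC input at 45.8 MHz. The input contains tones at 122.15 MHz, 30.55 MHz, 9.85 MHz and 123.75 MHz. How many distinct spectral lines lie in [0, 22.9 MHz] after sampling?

3

fs/2 = 22.9 MHz.
122.15 MHz mod fs = 30.55 MHz.
30.55 MHz > fs/2 = 22.9 MHz, folds to fs − 30.55 MHz = 15.25 MHz.
30.55 MHz > fs/2 = 22.9 MHz, folds to fs − 30.55 MHz = 15.25 MHz.
9.85 MHz ≤ fs/2 = 22.9 MHz, passes unchanged.
123.75 MHz mod fs = 32.15 MHz.
32.15 MHz > fs/2 = 22.9 MHz, folds to fs − 32.15 MHz = 13.65 MHz.
Distinct values: {9.85 MHz, 13.65 MHz, 15.25 MHz} → 3.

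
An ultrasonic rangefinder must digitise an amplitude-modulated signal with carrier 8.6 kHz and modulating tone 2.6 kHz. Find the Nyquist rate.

22.4 kHz

AM sidebands sit at fc ± fm = 6 kHz and 11.2 kHz.
Highest-frequency component: 11.2 kHz.
Nyquist rate = 2 × 11.2 kHz = 22.4 kHz.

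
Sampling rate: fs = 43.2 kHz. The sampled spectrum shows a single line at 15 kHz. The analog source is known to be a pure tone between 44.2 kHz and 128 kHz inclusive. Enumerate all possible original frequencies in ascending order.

58.2 kHz, 71.4 kHz, 101.4 kHz, 114.6 kHz

Frequencies that alias to 15 kHz are k·fs ± 15 kHz for integer k ≥ 0.
k=0: 15 kHz.
k=1: 28.2 kHz, 58.2 kHz.
k=2: 71.4 kHz, 101.4 kHz.
k=3: 114.6 kHz, 144.6 kHz.
k=4: 157.8 kHz, 187.8 kHz.
Within [44.2 kHz, 128 kHz]: 58.2 kHz, 71.4 kHz, 101.4 kHz, 114.6 kHz.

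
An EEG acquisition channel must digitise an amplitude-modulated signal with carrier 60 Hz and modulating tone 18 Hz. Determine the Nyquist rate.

AM sidebands sit at fc ± fm = 42 Hz and 78 Hz.
Highest-frequency component: 78 Hz.
Nyquist rate = 2 × 78 Hz = 156 Hz.

156 Hz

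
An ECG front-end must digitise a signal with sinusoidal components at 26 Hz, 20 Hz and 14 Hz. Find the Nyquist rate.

Highest-frequency component: 26 Hz.
Nyquist rate = 2 × 26 Hz = 52 Hz.

52 Hz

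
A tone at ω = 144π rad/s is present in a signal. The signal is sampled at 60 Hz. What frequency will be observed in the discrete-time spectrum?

12 Hz

ω = 144π rad/s → f = ω/(2π) = 72 Hz.
72 Hz mod fs = 12 Hz.
12 Hz ≤ fs/2 = 30 Hz, appears at 12 Hz.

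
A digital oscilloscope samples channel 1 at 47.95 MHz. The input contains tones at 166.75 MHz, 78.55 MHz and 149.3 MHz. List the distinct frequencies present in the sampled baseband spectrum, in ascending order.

5.45 MHz, 17.35 MHz, 22.9 MHz

fs/2 = 23.975 MHz.
166.75 MHz mod fs = 22.9 MHz.
22.9 MHz ≤ fs/2 = 23.975 MHz, appears at 22.9 MHz.
78.55 MHz mod fs = 30.6 MHz.
30.6 MHz > fs/2 = 23.975 MHz, folds to fs − 30.6 MHz = 17.35 MHz.
149.3 MHz mod fs = 5.45 MHz.
5.45 MHz ≤ fs/2 = 23.975 MHz, appears at 5.45 MHz.
Distinct values: {5.45 MHz, 17.35 MHz, 22.9 MHz}.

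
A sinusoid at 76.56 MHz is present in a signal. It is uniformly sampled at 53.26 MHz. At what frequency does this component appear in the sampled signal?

76.56 MHz mod fs = 23.3 MHz.
23.3 MHz ≤ fs/2 = 26.63 MHz, appears at 23.3 MHz.

23.3 MHz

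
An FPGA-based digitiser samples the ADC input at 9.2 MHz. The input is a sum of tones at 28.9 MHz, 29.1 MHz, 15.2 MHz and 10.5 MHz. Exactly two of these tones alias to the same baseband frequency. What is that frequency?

1.3 MHz

fs/2 = 4.6 MHz.
28.9 MHz mod fs = 1.3 MHz.
1.3 MHz ≤ fs/2 = 4.6 MHz, appears at 1.3 MHz.
29.1 MHz mod fs = 1.5 MHz.
1.5 MHz ≤ fs/2 = 4.6 MHz, appears at 1.5 MHz.
15.2 MHz mod fs = 6 MHz.
6 MHz > fs/2 = 4.6 MHz, folds to fs − 6 MHz = 3.2 MHz.
10.5 MHz mod fs = 1.3 MHz.
1.3 MHz ≤ fs/2 = 4.6 MHz, appears at 1.3 MHz.
10.5 MHz and 28.9 MHz both map to 1.3 MHz.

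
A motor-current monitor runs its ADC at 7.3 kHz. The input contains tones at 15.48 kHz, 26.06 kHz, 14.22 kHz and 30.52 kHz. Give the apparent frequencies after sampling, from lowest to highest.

fs/2 = 3.65 kHz.
15.48 kHz mod fs = 0.88 kHz.
0.88 kHz ≤ fs/2 = 3.65 kHz, appears at 0.88 kHz.
26.06 kHz mod fs = 4.16 kHz.
4.16 kHz > fs/2 = 3.65 kHz, folds to fs − 4.16 kHz = 3.14 kHz.
14.22 kHz mod fs = 6.92 kHz.
6.92 kHz > fs/2 = 3.65 kHz, folds to fs − 6.92 kHz = 0.38 kHz.
30.52 kHz mod fs = 1.32 kHz.
1.32 kHz ≤ fs/2 = 3.65 kHz, appears at 1.32 kHz.
Distinct values: {0.38 kHz, 0.88 kHz, 1.32 kHz, 3.14 kHz}.

0.38 kHz, 0.88 kHz, 1.32 kHz, 3.14 kHz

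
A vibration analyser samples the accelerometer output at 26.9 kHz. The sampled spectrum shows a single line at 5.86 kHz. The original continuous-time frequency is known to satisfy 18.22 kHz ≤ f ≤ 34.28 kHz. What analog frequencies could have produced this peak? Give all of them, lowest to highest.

Frequencies that alias to 5.86 kHz are k·fs ± 5.86 kHz for integer k ≥ 0.
k=0: 5.86 kHz.
k=1: 21.04 kHz, 32.76 kHz.
k=2: 47.94 kHz, 59.66 kHz.
Within [18.22 kHz, 34.28 kHz]: 21.04 kHz, 32.76 kHz.

21.04 kHz, 32.76 kHz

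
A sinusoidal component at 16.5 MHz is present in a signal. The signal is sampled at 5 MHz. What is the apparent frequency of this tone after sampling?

16.5 MHz mod fs = 1.5 MHz.
1.5 MHz ≤ fs/2 = 2.5 MHz, appears at 1.5 MHz.

1.5 MHz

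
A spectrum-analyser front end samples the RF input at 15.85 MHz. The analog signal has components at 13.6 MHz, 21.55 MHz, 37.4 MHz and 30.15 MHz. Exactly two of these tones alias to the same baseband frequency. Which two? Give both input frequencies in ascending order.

fs/2 = 7.925 MHz.
13.6 MHz > fs/2 = 7.925 MHz, folds to fs − 13.6 MHz = 2.25 MHz.
21.55 MHz mod fs = 5.7 MHz.
5.7 MHz ≤ fs/2 = 7.925 MHz, appears at 5.7 MHz.
37.4 MHz mod fs = 5.7 MHz.
5.7 MHz ≤ fs/2 = 7.925 MHz, appears at 5.7 MHz.
30.15 MHz mod fs = 14.3 MHz.
14.3 MHz > fs/2 = 7.925 MHz, folds to fs − 14.3 MHz = 1.55 MHz.
21.55 MHz and 37.4 MHz both map to 5.7 MHz.

21.55 MHz, 37.4 MHz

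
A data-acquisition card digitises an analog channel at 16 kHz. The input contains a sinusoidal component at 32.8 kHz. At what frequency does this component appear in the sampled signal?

0.8 kHz

32.8 kHz mod fs = 0.8 kHz.
0.8 kHz ≤ fs/2 = 8 kHz, appears at 0.8 kHz.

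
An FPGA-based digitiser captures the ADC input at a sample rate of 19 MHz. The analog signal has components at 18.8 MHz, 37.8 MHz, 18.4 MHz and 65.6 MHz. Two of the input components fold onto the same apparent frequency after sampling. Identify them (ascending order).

18.8 MHz, 37.8 MHz

fs/2 = 9.5 MHz.
18.8 MHz > fs/2 = 9.5 MHz, folds to fs − 18.8 MHz = 0.2 MHz.
37.8 MHz mod fs = 18.8 MHz.
18.8 MHz > fs/2 = 9.5 MHz, folds to fs − 18.8 MHz = 0.2 MHz.
18.4 MHz > fs/2 = 9.5 MHz, folds to fs − 18.4 MHz = 0.6 MHz.
65.6 MHz mod fs = 8.6 MHz.
8.6 MHz ≤ fs/2 = 9.5 MHz, appears at 8.6 MHz.
18.8 MHz and 37.8 MHz both map to 0.2 MHz.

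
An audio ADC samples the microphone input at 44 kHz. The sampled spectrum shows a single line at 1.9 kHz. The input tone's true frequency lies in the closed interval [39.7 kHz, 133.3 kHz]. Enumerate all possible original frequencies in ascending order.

42.1 kHz, 45.9 kHz, 86.1 kHz, 89.9 kHz, 130.1 kHz

Frequencies that alias to 1.9 kHz are k·fs ± 1.9 kHz for integer k ≥ 0.
k=0: 1.9 kHz.
k=1: 42.1 kHz, 45.9 kHz.
k=2: 86.1 kHz, 89.9 kHz.
k=3: 130.1 kHz, 133.9 kHz.
k=4: 174.1 kHz, 177.9 kHz.
Within [39.7 kHz, 133.3 kHz]: 42.1 kHz, 45.9 kHz, 86.1 kHz, 89.9 kHz, 130.1 kHz.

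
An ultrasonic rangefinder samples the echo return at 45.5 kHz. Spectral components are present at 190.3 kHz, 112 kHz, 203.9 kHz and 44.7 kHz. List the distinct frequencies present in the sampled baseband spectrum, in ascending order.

fs/2 = 22.75 kHz.
190.3 kHz mod fs = 8.3 kHz.
8.3 kHz ≤ fs/2 = 22.75 kHz, appears at 8.3 kHz.
112 kHz mod fs = 21 kHz.
21 kHz ≤ fs/2 = 22.75 kHz, appears at 21 kHz.
203.9 kHz mod fs = 21.9 kHz.
21.9 kHz ≤ fs/2 = 22.75 kHz, appears at 21.9 kHz.
44.7 kHz > fs/2 = 22.75 kHz, folds to fs − 44.7 kHz = 0.8 kHz.
Distinct values: {0.8 kHz, 8.3 kHz, 21 kHz, 21.9 kHz}.

0.8 kHz, 8.3 kHz, 21 kHz, 21.9 kHz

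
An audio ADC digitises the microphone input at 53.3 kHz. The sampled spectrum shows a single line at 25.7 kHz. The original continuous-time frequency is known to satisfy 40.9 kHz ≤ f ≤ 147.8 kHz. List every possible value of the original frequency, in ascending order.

79 kHz, 80.9 kHz, 132.3 kHz, 134.2 kHz

Frequencies that alias to 25.7 kHz are k·fs ± 25.7 kHz for integer k ≥ 0.
k=0: 25.7 kHz.
k=1: 27.6 kHz, 79 kHz.
k=2: 80.9 kHz, 132.3 kHz.
k=3: 134.2 kHz, 185.6 kHz.
k=4: 187.5 kHz, 238.9 kHz.
Within [40.9 kHz, 147.8 kHz]: 79 kHz, 80.9 kHz, 132.3 kHz, 134.2 kHz.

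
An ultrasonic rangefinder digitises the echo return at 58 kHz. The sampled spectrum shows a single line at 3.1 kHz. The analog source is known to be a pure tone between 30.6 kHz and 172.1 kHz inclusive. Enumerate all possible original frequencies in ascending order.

54.9 kHz, 61.1 kHz, 112.9 kHz, 119.1 kHz, 170.9 kHz

Frequencies that alias to 3.1 kHz are k·fs ± 3.1 kHz for integer k ≥ 0.
k=0: 3.1 kHz.
k=1: 54.9 kHz, 61.1 kHz.
k=2: 112.9 kHz, 119.1 kHz.
k=3: 170.9 kHz, 177.1 kHz.
k=4: 228.9 kHz, 235.1 kHz.
Within [30.6 kHz, 172.1 kHz]: 54.9 kHz, 61.1 kHz, 112.9 kHz, 119.1 kHz, 170.9 kHz.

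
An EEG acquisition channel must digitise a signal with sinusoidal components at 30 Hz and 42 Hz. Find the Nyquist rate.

84 Hz

Highest-frequency component: 42 Hz.
Nyquist rate = 2 × 42 Hz = 84 Hz.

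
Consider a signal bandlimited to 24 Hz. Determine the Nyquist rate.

48 Hz

Nyquist rate = 2 × 24 Hz = 48 Hz.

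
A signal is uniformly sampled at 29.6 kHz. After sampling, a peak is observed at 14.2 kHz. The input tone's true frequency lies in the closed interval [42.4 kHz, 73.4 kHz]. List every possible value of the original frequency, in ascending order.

43.8 kHz, 45 kHz, 73.4 kHz

Frequencies that alias to 14.2 kHz are k·fs ± 14.2 kHz for integer k ≥ 0.
k=0: 14.2 kHz.
k=1: 15.4 kHz, 43.8 kHz.
k=2: 45 kHz, 73.4 kHz.
k=3: 74.6 kHz, 103 kHz.
Within [42.4 kHz, 73.4 kHz]: 43.8 kHz, 45 kHz, 73.4 kHz.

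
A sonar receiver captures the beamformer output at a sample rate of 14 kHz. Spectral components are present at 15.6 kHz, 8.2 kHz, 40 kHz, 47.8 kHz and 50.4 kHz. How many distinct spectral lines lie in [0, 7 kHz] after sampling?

fs/2 = 7 kHz.
15.6 kHz mod fs = 1.6 kHz.
1.6 kHz ≤ fs/2 = 7 kHz, appears at 1.6 kHz.
8.2 kHz > fs/2 = 7 kHz, folds to fs − 8.2 kHz = 5.8 kHz.
40 kHz mod fs = 12 kHz.
12 kHz > fs/2 = 7 kHz, folds to fs − 12 kHz = 2 kHz.
47.8 kHz mod fs = 5.8 kHz.
5.8 kHz ≤ fs/2 = 7 kHz, appears at 5.8 kHz.
50.4 kHz mod fs = 8.4 kHz.
8.4 kHz > fs/2 = 7 kHz, folds to fs − 8.4 kHz = 5.6 kHz.
Distinct values: {1.6 kHz, 2 kHz, 5.6 kHz, 5.8 kHz} → 4.

4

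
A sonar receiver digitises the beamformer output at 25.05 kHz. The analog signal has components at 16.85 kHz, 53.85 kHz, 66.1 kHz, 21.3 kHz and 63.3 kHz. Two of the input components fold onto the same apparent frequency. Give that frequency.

3.75 kHz

fs/2 = 12.525 kHz.
16.85 kHz > fs/2 = 12.525 kHz, folds to fs − 16.85 kHz = 8.2 kHz.
53.85 kHz mod fs = 3.75 kHz.
3.75 kHz ≤ fs/2 = 12.525 kHz, appears at 3.75 kHz.
66.1 kHz mod fs = 16 kHz.
16 kHz > fs/2 = 12.525 kHz, folds to fs − 16 kHz = 9.05 kHz.
21.3 kHz > fs/2 = 12.525 kHz, folds to fs − 21.3 kHz = 3.75 kHz.
63.3 kHz mod fs = 13.2 kHz.
13.2 kHz > fs/2 = 12.525 kHz, folds to fs − 13.2 kHz = 11.85 kHz.
21.3 kHz and 53.85 kHz both map to 3.75 kHz.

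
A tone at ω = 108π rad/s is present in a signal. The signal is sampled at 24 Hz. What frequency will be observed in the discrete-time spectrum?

ω = 108π rad/s → f = ω/(2π) = 54 Hz.
54 Hz mod fs = 6 Hz.
6 Hz ≤ fs/2 = 12 Hz, appears at 6 Hz.

6 Hz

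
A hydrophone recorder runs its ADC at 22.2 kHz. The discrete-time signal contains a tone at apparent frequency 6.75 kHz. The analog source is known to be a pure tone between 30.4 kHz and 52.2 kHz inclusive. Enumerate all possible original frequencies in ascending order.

37.65 kHz, 51.15 kHz

Frequencies that alias to 6.75 kHz are k·fs ± 6.75 kHz for integer k ≥ 0.
k=0: 6.75 kHz.
k=1: 15.45 kHz, 28.95 kHz.
k=2: 37.65 kHz, 51.15 kHz.
k=3: 59.85 kHz, 73.35 kHz.
Within [30.4 kHz, 52.2 kHz]: 37.65 kHz, 51.15 kHz.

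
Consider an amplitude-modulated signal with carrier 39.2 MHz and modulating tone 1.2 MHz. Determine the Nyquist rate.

AM sidebands sit at fc ± fm = 38 MHz and 40.4 MHz.
Highest-frequency component: 40.4 MHz.
Nyquist rate = 2 × 40.4 MHz = 80.8 MHz.

80.8 MHz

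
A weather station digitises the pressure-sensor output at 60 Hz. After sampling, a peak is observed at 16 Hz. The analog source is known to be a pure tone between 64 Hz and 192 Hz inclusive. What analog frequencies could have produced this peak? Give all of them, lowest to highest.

76 Hz, 104 Hz, 136 Hz, 164 Hz

Frequencies that alias to 16 Hz are k·fs ± 16 Hz for integer k ≥ 0.
k=0: 16 Hz.
k=1: 44 Hz, 76 Hz.
k=2: 104 Hz, 136 Hz.
k=3: 164 Hz, 196 Hz.
k=4: 224 Hz, 256 Hz.
Within [64 Hz, 192 Hz]: 76 Hz, 104 Hz, 136 Hz, 164 Hz.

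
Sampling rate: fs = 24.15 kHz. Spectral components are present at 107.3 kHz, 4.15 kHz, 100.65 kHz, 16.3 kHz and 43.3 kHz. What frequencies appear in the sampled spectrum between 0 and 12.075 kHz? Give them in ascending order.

4.05 kHz, 4.15 kHz, 5 kHz, 7.85 kHz, 10.7 kHz

fs/2 = 12.075 kHz.
107.3 kHz mod fs = 10.7 kHz.
10.7 kHz ≤ fs/2 = 12.075 kHz, appears at 10.7 kHz.
4.15 kHz ≤ fs/2 = 12.075 kHz, passes unchanged.
100.65 kHz mod fs = 4.05 kHz.
4.05 kHz ≤ fs/2 = 12.075 kHz, appears at 4.05 kHz.
16.3 kHz > fs/2 = 12.075 kHz, folds to fs − 16.3 kHz = 7.85 kHz.
43.3 kHz mod fs = 19.15 kHz.
19.15 kHz > fs/2 = 12.075 kHz, folds to fs − 19.15 kHz = 5 kHz.
Distinct values: {4.05 kHz, 4.15 kHz, 5 kHz, 7.85 kHz, 10.7 kHz}.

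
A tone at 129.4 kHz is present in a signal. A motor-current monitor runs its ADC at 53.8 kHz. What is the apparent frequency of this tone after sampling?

129.4 kHz mod fs = 21.8 kHz.
21.8 kHz ≤ fs/2 = 26.9 kHz, appears at 21.8 kHz.

21.8 kHz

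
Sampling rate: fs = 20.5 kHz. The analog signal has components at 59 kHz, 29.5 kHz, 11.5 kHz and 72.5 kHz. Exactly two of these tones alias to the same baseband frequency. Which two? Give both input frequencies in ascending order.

11.5 kHz, 29.5 kHz

fs/2 = 10.25 kHz.
59 kHz mod fs = 18 kHz.
18 kHz > fs/2 = 10.25 kHz, folds to fs − 18 kHz = 2.5 kHz.
29.5 kHz mod fs = 9 kHz.
9 kHz ≤ fs/2 = 10.25 kHz, appears at 9 kHz.
11.5 kHz > fs/2 = 10.25 kHz, folds to fs − 11.5 kHz = 9 kHz.
72.5 kHz mod fs = 11 kHz.
11 kHz > fs/2 = 10.25 kHz, folds to fs − 11 kHz = 9.5 kHz.
11.5 kHz and 29.5 kHz both map to 9 kHz.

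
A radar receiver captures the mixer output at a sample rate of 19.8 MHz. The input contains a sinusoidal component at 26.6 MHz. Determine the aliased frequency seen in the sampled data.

6.8 MHz

26.6 MHz mod fs = 6.8 MHz.
6.8 MHz ≤ fs/2 = 9.9 MHz, appears at 6.8 MHz.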